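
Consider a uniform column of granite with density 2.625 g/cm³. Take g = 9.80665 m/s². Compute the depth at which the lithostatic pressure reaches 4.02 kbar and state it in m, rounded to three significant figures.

15600 m

h = P/(ρg) = 4.02 kbar / (2625 kg/m³ × 9.80665 m/s²) = 4.020×10^8 Pa / 25742 Pa/m = 15616 m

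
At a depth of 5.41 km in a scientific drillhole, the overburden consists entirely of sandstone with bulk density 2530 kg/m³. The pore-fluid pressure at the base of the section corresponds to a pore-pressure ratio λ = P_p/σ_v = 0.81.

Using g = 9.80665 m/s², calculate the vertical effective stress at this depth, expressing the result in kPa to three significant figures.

Overburden (lithostatic) stress σ_v:
sandstone: 2530 kg/m³ × 9.80665 m/s² × 5410 m = 1.342×10^8 Pa = 134.2 MPa
Pore pressure P_p = λ·σ_v = 0.81 × 134.2 MPa = 108.7 MPa
Effective stress σ' = σ_v − P_p = 134.2 − 108.7 = 25.503 MPa = 25503 kPa

25500 kPa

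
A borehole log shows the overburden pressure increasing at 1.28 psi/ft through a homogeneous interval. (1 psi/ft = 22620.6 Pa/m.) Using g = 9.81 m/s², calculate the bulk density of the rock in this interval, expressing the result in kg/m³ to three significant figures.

ρ = (dP/dz)/g = 1.28 psi/ft / 9.81 m/s² = 28954 Pa/m / 9.81 m/s² = 2951.5 kg/m³

2950 kg/m³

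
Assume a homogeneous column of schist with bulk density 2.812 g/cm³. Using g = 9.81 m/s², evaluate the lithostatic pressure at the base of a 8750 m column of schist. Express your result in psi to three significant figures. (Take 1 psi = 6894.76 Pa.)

schist: 2812 kg/m³ × 9.81 m/s² × 8750 m = 2.414×10^8 Pa = 35008 psi

35000 psi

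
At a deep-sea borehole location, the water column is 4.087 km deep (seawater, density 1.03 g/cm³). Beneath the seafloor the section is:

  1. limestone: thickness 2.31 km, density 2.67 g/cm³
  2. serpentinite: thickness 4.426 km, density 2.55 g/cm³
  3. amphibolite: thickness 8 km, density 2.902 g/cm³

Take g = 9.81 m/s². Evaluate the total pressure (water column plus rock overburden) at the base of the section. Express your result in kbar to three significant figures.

seawater: 1030 kg/m³ × 9.81 m/s² × 4087 m = 4.130×10^7 Pa = 0.4130 kbar
limestone: 2670 kg/m³ × 9.81 m/s² × 2310 m = 6.051×10^7 Pa = 0.6051 kbar
serpentinite: 2550 kg/m³ × 9.81 m/s² × 4426 m = 1.107×10^8 Pa = 1.107 kbar
amphibolite: 2902 kg/m³ × 9.81 m/s² × 8000 m = 2.277×10^8 Pa = 2.277 kbar
Total = 0.4130 + 0.6051 + 1.107 + 2.277 = 4.4027 kbar

4.40 kbar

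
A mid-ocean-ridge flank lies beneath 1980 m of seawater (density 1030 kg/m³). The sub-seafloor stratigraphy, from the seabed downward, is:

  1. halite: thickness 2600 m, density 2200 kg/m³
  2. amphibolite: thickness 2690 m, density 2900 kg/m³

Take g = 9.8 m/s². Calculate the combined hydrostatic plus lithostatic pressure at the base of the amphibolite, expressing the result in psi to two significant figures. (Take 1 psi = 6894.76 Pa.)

22000 psi

seawater: 1030 kg/m³ × 9.8 m/s² × 1980 m = 1.999×10^7 Pa = 2899 psi
halite: 2200 kg/m³ × 9.8 m/s² × 2600 m = 5.606×10^7 Pa = 8130 psi
amphibolite: 2900 kg/m³ × 9.8 m/s² × 2690 m = 7.645×10^7 Pa = 11088 psi
Total = 2899 + 8130 + 11088 = 22117 psi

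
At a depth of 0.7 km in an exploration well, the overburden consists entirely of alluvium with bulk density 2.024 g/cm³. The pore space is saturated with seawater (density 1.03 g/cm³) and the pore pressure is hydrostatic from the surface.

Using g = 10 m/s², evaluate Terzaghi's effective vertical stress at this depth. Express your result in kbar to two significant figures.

0.070 kbar

Overburden (lithostatic) stress σ_v:
alluvium: 2024 kg/m³ × 10 m/s² × 700 m = 1.417×10^7 Pa = 14.17 MPa
Pore pressure P_p = 1030 kg/m³ × 10 m/s² × 700 m = 7.210×10^6 Pa = 7.210 MPa
Effective stress σ' = σ_v − P_p = 14.17 − 7.210 = 6.9580 MPa = 0.069580 kbar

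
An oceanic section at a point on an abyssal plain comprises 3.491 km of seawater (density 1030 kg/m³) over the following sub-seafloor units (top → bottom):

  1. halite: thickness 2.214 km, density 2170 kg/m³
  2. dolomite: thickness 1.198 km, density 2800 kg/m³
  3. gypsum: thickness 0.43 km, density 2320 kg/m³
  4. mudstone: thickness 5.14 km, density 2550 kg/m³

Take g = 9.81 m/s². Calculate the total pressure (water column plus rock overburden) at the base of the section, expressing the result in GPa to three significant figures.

0.254 GPa

seawater: 1030 kg/m³ × 9.81 m/s² × 3491 m = 3.527×10^7 Pa = 0.03527 GPa
halite: 2170 kg/m³ × 9.81 m/s² × 2214 m = 4.713×10^7 Pa = 0.04713 GPa
dolomite: 2800 kg/m³ × 9.81 m/s² × 1198 m = 3.291×10^7 Pa = 0.03291 GPa
gypsum: 2320 kg/m³ × 9.81 m/s² × 430 m = 9.786×10^6 Pa = 9.786×10^-3 GPa
mudstone: 2550 kg/m³ × 9.81 m/s² × 5140 m = 1.286×10^8 Pa = 0.1286 GPa
Total = 0.03527 + 0.04713 + 0.03291 + 9.786×10^-3 + 0.1286 = 0.25368 GPa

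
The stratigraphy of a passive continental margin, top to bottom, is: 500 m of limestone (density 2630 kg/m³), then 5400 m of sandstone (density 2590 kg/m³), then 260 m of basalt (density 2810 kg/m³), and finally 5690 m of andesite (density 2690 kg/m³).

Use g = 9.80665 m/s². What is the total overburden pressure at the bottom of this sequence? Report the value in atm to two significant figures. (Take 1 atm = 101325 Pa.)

limestone: 2630 kg/m³ × 9.80665 m/s² × 500 m = 1.290×10^7 Pa = 127.3 atm
sandstone: 2590 kg/m³ × 9.80665 m/s² × 5400 m = 1.372×10^8 Pa = 1354 atm
basalt: 2810 kg/m³ × 9.80665 m/s² × 260 m = 7.165×10^6 Pa = 70.71 atm
andesite: 2690 kg/m³ × 9.80665 m/s² × 5690 m = 1.501×10^8 Pa = 1481 atm
Total = 127.3 + 1354 + 70.71 + 1481 = 3033.0 atm

3000 atm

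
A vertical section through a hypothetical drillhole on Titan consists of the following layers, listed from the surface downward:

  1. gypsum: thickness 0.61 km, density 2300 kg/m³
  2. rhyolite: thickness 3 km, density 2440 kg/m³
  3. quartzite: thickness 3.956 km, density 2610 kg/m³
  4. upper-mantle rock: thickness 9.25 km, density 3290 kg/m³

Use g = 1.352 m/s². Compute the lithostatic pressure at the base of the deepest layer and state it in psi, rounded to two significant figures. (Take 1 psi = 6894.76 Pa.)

gypsum: 2300 kg/m³ × 1.352 m/s² × 610 m = 1.897×10^6 Pa = 275.1 psi
rhyolite: 2440 kg/m³ × 1.352 m/s² × 3000 m = 9.897×10^6 Pa = 1435 psi
quartzite: 2610 kg/m³ × 1.352 m/s² × 3956 m = 1.396×10^7 Pa = 2025 psi
upper-mantle rock: 3290 kg/m³ × 1.352 m/s² × 9250 m = 4.114×10^7 Pa = 5968 psi
Total = 275.1 + 1435 + 2025 + 5968 = 9702.7 psi

9700 psi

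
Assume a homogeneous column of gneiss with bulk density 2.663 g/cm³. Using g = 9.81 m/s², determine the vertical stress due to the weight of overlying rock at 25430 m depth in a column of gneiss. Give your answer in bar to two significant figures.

gneiss: 2663 kg/m³ × 9.81 m/s² × 25430 m = 6.643×10^8 Pa = 6643 bar

6600 bar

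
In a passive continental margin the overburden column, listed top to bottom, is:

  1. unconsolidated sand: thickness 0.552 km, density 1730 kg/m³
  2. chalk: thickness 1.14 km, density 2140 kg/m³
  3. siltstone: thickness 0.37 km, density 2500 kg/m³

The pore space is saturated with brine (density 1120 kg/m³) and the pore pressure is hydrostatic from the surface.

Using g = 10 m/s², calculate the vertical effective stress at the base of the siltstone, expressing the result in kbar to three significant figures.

0.201 kbar

Overburden (lithostatic) stress σ_v:
unconsolidated sand: 1730 kg/m³ × 10 m/s² × 552 m = 9.550×10^6 Pa = 9.550 MPa
chalk: 2140 kg/m³ × 10 m/s² × 1140 m = 2.440×10^7 Pa = 24.40 MPa
siltstone: 2500 kg/m³ × 10 m/s² × 370 m = 9.250×10^6 Pa = 9.250 MPa
Total = 9.550 + 24.40 + 9.250 = 43.196 MPa
Pore pressure P_p = 1120 kg/m³ × 10 m/s² × 2062 m = 2.309×10^7 Pa = 23.09 MPa
Effective stress σ' = σ_v − P_p = 43.20 − 23.09 = 20.101 MPa = 0.20101 kbar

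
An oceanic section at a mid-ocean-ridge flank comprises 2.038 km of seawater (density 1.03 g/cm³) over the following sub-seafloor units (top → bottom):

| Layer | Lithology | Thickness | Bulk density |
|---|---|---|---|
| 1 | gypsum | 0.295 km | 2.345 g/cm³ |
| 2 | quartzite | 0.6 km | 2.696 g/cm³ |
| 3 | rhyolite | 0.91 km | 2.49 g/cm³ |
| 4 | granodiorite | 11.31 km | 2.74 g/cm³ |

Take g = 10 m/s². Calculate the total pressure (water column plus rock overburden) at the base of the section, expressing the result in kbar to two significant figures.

3.8 kbar

seawater: 1030 kg/m³ × 10 m/s² × 2038 m = 2.099×10^7 Pa = 0.2099 kbar
gypsum: 2345 kg/m³ × 10 m/s² × 295 m = 6.918×10^6 Pa = 0.06918 kbar
quartzite: 2696 kg/m³ × 10 m/s² × 600 m = 1.618×10^7 Pa = 0.1618 kbar
rhyolite: 2490 kg/m³ × 10 m/s² × 910 m = 2.266×10^7 Pa = 0.2266 kbar
granodiorite: 2740 kg/m³ × 10 m/s² × 11310 m = 3.099×10^8 Pa = 3.099 kbar
Total = 0.2099 + 0.06918 + 0.1618 + 0.2266 + 3.099 = 3.7664 kbar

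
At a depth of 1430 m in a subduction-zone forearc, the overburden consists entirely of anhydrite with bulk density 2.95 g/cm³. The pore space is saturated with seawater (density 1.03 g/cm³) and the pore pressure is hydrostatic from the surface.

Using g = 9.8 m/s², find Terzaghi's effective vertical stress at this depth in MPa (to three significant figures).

26.9 MPa

Overburden (lithostatic) stress σ_v:
anhydrite: 2950 kg/m³ × 9.8 m/s² × 1430 m = 4.134×10^7 Pa = 41.34 MPa
Pore pressure P_p = 1030 kg/m³ × 9.8 m/s² × 1430 m = 1.443×10^7 Pa = 14.43 MPa
Effective stress σ' = σ_v − P_p = 41.34 − 14.43 = 26.907 MPa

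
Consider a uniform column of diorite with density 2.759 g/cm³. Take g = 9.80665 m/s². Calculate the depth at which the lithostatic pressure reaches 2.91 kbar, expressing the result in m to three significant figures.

h = P/(ρg) = 2.91 kbar / (2759 kg/m³ × 9.80665 m/s²) = 2.910×10^8 Pa / 27057 Pa/m = 10755 m

10800 m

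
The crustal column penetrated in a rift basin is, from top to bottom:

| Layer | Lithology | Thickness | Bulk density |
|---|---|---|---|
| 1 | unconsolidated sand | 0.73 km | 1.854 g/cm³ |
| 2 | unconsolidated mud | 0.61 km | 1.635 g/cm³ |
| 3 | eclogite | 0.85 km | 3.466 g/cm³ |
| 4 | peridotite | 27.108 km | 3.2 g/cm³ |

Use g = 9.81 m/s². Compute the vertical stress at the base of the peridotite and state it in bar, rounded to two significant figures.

unconsolidated sand: 1854 kg/m³ × 9.81 m/s² × 730 m = 1.328×10^7 Pa = 132.8 bar
unconsolidated mud: 1635 kg/m³ × 9.81 m/s² × 610 m = 9.784×10^6 Pa = 97.84 bar
eclogite: 3466 kg/m³ × 9.81 m/s² × 850 m = 2.890×10^7 Pa = 289.0 bar
peridotite: 3200 kg/m³ × 9.81 m/s² × 27108 m = 8.510×10^8 Pa = 8510 bar
Total = 132.8 + 97.84 + 289.0 + 8510 = 9029.4 bar

9000 bar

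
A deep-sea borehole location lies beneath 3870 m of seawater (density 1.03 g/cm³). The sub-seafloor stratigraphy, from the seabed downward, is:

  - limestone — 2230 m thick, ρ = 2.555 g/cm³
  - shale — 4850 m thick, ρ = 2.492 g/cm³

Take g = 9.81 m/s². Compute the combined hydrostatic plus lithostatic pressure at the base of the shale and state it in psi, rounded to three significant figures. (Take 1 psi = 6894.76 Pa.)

seawater: 1030 kg/m³ × 9.81 m/s² × 3870 m = 3.910×10^7 Pa = 5672 psi
limestone: 2555 kg/m³ × 9.81 m/s² × 2230 m = 5.589×10^7 Pa = 8107 psi
shale: 2492 kg/m³ × 9.81 m/s² × 4850 m = 1.186×10^8 Pa = 17196 psi
Total = 5672 + 8107 + 17196 = 30975 psi

31000 psi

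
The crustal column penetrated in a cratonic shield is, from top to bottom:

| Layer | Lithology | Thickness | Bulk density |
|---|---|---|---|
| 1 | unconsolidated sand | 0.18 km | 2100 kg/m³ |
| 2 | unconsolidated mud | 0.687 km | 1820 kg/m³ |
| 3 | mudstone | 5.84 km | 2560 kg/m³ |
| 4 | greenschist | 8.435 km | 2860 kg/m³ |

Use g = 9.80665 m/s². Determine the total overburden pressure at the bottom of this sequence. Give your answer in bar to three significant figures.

unconsolidated sand: 2100 kg/m³ × 9.80665 m/s² × 180 m = 3.707×10^6 Pa = 37.07 bar
unconsolidated mud: 1820 kg/m³ × 9.80665 m/s² × 687 m = 1.226×10^7 Pa = 122.6 bar
mudstone: 2560 kg/m³ × 9.80665 m/s² × 5840 m = 1.466×10^8 Pa = 1466 bar
greenschist: 2860 kg/m³ × 9.80665 m/s² × 8435 m = 2.366×10^8 Pa = 2366 bar
Total = 37.07 + 122.6 + 1466 + 2366 = 3991.6 bar

3990 bar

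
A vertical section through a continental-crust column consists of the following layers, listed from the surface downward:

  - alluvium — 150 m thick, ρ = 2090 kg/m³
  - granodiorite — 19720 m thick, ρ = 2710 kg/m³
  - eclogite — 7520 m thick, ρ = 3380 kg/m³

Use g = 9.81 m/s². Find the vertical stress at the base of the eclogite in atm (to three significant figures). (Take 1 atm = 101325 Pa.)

alluvium: 2090 kg/m³ × 9.81 m/s² × 150 m = 3.075×10^6 Pa = 30.35 atm
granodiorite: 2710 kg/m³ × 9.81 m/s² × 19720 m = 5.243×10^8 Pa = 5174 atm
eclogite: 3380 kg/m³ × 9.81 m/s² × 7520 m = 2.493×10^8 Pa = 2461 atm
Total = 30.35 + 5174 + 2461 = 7665.2 atm

7670 atm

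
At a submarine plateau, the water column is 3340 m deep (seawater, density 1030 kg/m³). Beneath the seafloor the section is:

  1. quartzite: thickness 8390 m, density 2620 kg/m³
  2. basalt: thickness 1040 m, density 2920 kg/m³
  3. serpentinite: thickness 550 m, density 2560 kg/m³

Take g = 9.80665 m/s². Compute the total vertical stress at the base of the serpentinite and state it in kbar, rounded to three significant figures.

2.93 kbar

seawater: 1030 kg/m³ × 9.80665 m/s² × 3340 m = 3.374×10^7 Pa = 0.3374 kbar
quartzite: 2620 kg/m³ × 9.80665 m/s² × 8390 m = 2.156×10^8 Pa = 2.156 kbar
basalt: 2920 kg/m³ × 9.80665 m/s² × 1040 m = 2.978×10^7 Pa = 0.2978 kbar
serpentinite: 2560 kg/m³ × 9.80665 m/s² × 550 m = 1.381×10^7 Pa = 0.1381 kbar
Total = 0.3374 + 2.156 + 0.2978 + 0.1381 = 2.9289 kbar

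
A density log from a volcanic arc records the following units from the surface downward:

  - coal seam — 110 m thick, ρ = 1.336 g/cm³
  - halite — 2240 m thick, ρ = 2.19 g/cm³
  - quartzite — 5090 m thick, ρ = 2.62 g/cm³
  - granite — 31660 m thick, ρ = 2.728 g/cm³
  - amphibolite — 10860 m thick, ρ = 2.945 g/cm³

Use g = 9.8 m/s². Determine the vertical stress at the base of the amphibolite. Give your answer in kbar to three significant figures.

coal seam: 1336 kg/m³ × 9.8 m/s² × 110 m = 1.440×10^6 Pa = 0.01440 kbar
halite: 2190 kg/m³ × 9.8 m/s² × 2240 m = 4.807×10^7 Pa = 0.4807 kbar
quartzite: 2620 kg/m³ × 9.8 m/s² × 5090 m = 1.307×10^8 Pa = 1.307 kbar
granite: 2728 kg/m³ × 9.8 m/s² × 31660 m = 8.464×10^8 Pa = 8.464 kbar
amphibolite: 2945 kg/m³ × 9.8 m/s² × 10860 m = 3.134×10^8 Pa = 3.134 kbar
Total = 0.01440 + 0.4807 + 1.307 + 8.464 + 3.134 = 13.400 kbar

13.4 kbar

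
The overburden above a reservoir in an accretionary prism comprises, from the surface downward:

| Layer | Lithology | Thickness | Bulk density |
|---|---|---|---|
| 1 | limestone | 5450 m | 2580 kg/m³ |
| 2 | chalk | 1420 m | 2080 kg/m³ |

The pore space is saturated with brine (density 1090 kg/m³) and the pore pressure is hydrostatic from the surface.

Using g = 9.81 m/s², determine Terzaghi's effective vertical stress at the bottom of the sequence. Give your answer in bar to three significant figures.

Overburden (lithostatic) stress σ_v:
limestone: 2580 kg/m³ × 9.81 m/s² × 5450 m = 1.379×10^8 Pa = 137.9 MPa
chalk: 2080 kg/m³ × 9.81 m/s² × 1420 m = 2.897×10^7 Pa = 28.97 MPa
Total = 137.9 + 28.97 = 166.91 MPa
Pore pressure P_p = 1090 kg/m³ × 9.81 m/s² × 6870 m = 7.346×10^7 Pa = 73.46 MPa
Effective stress σ' = σ_v − P_p = 166.9 − 73.46 = 93.453 MPa = 934.53 bar

935 bar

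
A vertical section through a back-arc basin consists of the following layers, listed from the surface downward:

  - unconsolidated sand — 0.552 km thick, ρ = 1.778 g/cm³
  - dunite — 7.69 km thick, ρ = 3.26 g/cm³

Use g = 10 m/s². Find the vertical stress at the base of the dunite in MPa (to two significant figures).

unconsolidated sand: 1778 kg/m³ × 10 m/s² × 552 m = 9.815×10^6 Pa = 9.815 MPa
dunite: 3260 kg/m³ × 10 m/s² × 7690 m = 2.507×10^8 Pa = 250.7 MPa
Total = 9.815 + 250.7 = 260.51 MPa

260 MPa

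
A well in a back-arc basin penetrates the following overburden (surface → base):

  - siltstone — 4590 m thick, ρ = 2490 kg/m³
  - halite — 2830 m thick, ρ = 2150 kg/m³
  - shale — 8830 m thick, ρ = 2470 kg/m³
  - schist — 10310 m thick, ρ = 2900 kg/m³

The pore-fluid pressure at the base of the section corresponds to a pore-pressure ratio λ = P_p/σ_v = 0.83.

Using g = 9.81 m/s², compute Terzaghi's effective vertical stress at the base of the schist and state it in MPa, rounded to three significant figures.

Overburden (lithostatic) stress σ_v:
siltstone: 2490 kg/m³ × 9.81 m/s² × 4590 m = 1.121×10^8 Pa = 112.1 MPa
halite: 2150 kg/m³ × 9.81 m/s² × 2830 m = 5.969×10^7 Pa = 59.69 MPa
shale: 2470 kg/m³ × 9.81 m/s² × 8830 m = 2.140×10^8 Pa = 214.0 MPa
schist: 2900 kg/m³ × 9.81 m/s² × 10310 m = 2.933×10^8 Pa = 293.3 MPa
Total = 112.1 + 59.69 + 214.0 + 293.3 = 679.07 MPa
Pore pressure P_p = λ·σ_v = 0.83 × 679.1 MPa = 563.6 MPa
Effective stress σ' = σ_v − P_p = 679.1 − 563.6 = 115.44 MPa

115 MPa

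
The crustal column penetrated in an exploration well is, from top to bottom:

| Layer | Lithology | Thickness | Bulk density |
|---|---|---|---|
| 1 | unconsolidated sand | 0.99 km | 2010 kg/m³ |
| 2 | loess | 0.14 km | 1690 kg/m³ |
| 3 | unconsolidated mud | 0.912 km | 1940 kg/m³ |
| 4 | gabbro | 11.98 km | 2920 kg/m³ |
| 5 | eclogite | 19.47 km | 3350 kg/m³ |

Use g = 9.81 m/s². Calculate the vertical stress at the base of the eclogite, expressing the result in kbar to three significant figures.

10.2 kbar

unconsolidated sand: 2010 kg/m³ × 9.81 m/s² × 990 m = 1.952×10^7 Pa = 0.1952 kbar
loess: 1690 kg/m³ × 9.81 m/s² × 140 m = 2.321×10^6 Pa = 0.02321 kbar
unconsolidated mud: 1940 kg/m³ × 9.81 m/s² × 912 m = 1.736×10^7 Pa = 0.1736 kbar
gabbro: 2920 kg/m³ × 9.81 m/s² × 11980 m = 3.432×10^8 Pa = 3.432 kbar
eclogite: 3350 kg/m³ × 9.81 m/s² × 19470 m = 6.399×10^8 Pa = 6.399 kbar
Total = 0.1952 + 0.02321 + 0.1736 + 3.432 + 6.399 = 10.222 kbar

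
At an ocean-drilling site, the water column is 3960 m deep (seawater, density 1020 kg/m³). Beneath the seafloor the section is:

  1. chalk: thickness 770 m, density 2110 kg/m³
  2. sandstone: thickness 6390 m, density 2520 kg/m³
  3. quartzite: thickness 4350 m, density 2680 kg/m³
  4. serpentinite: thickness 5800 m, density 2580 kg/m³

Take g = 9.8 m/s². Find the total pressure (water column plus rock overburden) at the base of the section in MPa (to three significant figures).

seawater: 1020 kg/m³ × 9.8 m/s² × 3960 m = 3.958×10^7 Pa = 39.58 MPa
chalk: 2110 kg/m³ × 9.8 m/s² × 770 m = 1.592×10^7 Pa = 15.92 MPa
sandstone: 2520 kg/m³ × 9.8 m/s² × 6390 m = 1.578×10^8 Pa = 157.8 MPa
quartzite: 2680 kg/m³ × 9.8 m/s² × 4350 m = 1.142×10^8 Pa = 114.2 MPa
serpentinite: 2580 kg/m³ × 9.8 m/s² × 5800 m = 1.466×10^8 Pa = 146.6 MPa
Total = 39.58 + 15.92 + 157.8 + 114.2 + 146.6 = 474.21 MPa

474 MPa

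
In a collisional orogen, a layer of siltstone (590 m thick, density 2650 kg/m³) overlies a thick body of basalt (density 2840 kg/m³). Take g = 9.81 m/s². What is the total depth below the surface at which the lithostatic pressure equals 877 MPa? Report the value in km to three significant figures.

Pressure at base of upper layers: 2650×9.81×590 = 1.534×10^7 Pa = 15.34 MPa
Remaining pressure to be supplied by basalt: 8.770×10^8 − 1.534×10^7 = 8.617×10^8 Pa
Additional depth in basalt = 8.617×10^8 Pa / (2840 kg/m³ × 9.81 m/s²) = 30928 m
Total depth = 590 m + 30928 m = 31518 m
= 31.518 km

31.5 km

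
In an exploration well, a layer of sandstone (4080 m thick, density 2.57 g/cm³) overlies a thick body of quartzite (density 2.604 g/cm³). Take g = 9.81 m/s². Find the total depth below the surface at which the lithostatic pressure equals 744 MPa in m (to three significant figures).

Pressure at base of upper layers: 2570×9.81×4080 = 1.029×10^8 Pa = 102.9 MPa
Remaining pressure to be supplied by quartzite: 7.440×10^8 − 1.029×10^8 = 6.411×10^8 Pa
Additional depth in quartzite = 6.411×10^8 Pa / (2604 kg/m³ × 9.81 m/s²) = 25098 m
Total depth = 4080 m + 25098 m = 29178 m

29200 m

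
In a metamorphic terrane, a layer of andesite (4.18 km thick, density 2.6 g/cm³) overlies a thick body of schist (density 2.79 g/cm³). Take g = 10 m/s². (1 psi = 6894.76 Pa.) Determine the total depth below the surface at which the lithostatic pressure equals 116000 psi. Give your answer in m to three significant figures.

29000 m

Pressure at base of upper layers: 2600×10×4180 = 1.087×10^8 Pa = 15763 psi
Remaining pressure to be supplied by schist: 7.998×10^8 − 1.087×10^8 = 6.911×10^8 Pa
Additional depth in schist = 6.911×10^8 Pa / (2790 kg/m³ × 10 m/s²) = 24771 m
Total depth = 4180 m + 24771 m = 28951 m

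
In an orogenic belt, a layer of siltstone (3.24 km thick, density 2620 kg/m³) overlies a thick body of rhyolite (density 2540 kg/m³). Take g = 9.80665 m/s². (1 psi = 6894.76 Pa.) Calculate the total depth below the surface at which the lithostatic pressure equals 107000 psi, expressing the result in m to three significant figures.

Pressure at base of upper layers: 2620×9.80665×3240 = 8.325×10^7 Pa = 12074 psi
Remaining pressure to be supplied by rhyolite: 7.377×10^8 − 8.325×10^7 = 6.545×10^8 Pa
Additional depth in rhyolite = 6.545×10^8 Pa / (2540 kg/m³ × 9.80665 m/s²) = 26275 m
Total depth = 3240 m + 26275 m = 29515 m

29500 m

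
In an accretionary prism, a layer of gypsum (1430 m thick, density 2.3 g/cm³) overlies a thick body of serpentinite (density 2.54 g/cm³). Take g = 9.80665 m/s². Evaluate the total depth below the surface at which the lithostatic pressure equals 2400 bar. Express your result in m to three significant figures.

Pressure at base of upper layers: 2300×9.80665×1430 = 3.225×10^7 Pa = 322.5 bar
Remaining pressure to be supplied by serpentinite: 2.400×10^8 − 3.225×10^7 = 2.077×10^8 Pa
Additional depth in serpentinite = 2.077×10^8 Pa / (2540 kg/m³ × 9.80665 m/s²) = 8340.2 m
Total depth = 1430 m + 8340.2 m = 9770.2 m

9770 m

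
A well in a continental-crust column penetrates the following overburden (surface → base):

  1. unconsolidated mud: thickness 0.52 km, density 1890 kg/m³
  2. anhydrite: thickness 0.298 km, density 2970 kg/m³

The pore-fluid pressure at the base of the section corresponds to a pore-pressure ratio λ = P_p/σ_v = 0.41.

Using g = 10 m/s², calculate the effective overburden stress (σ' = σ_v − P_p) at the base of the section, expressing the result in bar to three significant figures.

Overburden (lithostatic) stress σ_v:
unconsolidated mud: 1890 kg/m³ × 10 m/s² × 520 m = 9.828×10^6 Pa = 9.828 MPa
anhydrite: 2970 kg/m³ × 10 m/s² × 298 m = 8.851×10^6 Pa = 8.851 MPa
Total = 9.828 + 8.851 = 18.679 MPa
Pore pressure P_p = λ·σ_v = 0.41 × 18.68 MPa = 7.658 MPa
Effective stress σ' = σ_v − P_p = 18.68 − 7.658 = 11.020 MPa = 110.20 bar

110 bar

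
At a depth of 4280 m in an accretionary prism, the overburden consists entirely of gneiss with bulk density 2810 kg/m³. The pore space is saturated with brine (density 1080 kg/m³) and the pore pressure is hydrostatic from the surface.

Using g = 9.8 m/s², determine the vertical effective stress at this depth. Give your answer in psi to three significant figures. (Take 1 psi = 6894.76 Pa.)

Overburden (lithostatic) stress σ_v:
gneiss: 2810 kg/m³ × 9.8 m/s² × 4280 m = 1.179×10^8 Pa = 117.9 MPa
Pore pressure P_p = 1080 kg/m³ × 9.8 m/s² × 4280 m = 4.530×10^7 Pa = 45.30 MPa
Effective stress σ' = σ_v − P_p = 117.9 − 45.30 = 72.563 MPa = 10524 psi

10500 psi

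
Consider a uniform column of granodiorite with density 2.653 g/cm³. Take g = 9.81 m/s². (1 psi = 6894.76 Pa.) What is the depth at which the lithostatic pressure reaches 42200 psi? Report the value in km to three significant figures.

h = P/(ρg) = 42200 psi / (2653 kg/m³ × 9.81 m/s²) = 2.910×10^8 Pa / 26026 Pa/m = 11180 m
= 11.180 km

11.2 km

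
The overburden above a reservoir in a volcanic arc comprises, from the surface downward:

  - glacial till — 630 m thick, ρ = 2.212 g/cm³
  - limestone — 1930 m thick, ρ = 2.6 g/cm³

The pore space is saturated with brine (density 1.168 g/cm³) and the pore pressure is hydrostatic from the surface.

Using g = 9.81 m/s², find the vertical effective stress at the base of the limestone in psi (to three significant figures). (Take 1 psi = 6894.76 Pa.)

4870 psi

Overburden (lithostatic) stress σ_v:
glacial till: 2212 kg/m³ × 9.81 m/s² × 630 m = 1.367×10^7 Pa = 13.67 MPa
limestone: 2600 kg/m³ × 9.81 m/s² × 1930 m = 4.923×10^7 Pa = 49.23 MPa
Total = 13.67 + 49.23 = 62.897 MPa
Pore pressure P_p = 1168 kg/m³ × 9.81 m/s² × 2560 m = 2.933×10^7 Pa = 29.33 MPa
Effective stress σ' = σ_v − P_p = 62.90 − 29.33 = 33.565 MPa = 4868.2 psi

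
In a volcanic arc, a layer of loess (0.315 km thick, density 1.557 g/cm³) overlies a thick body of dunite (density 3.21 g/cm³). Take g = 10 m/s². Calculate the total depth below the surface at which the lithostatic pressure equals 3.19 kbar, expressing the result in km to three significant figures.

10.1 km

Pressure at base of upper layers: 1557×10×315 = 4.905×10^6 Pa = 0.04905 kbar
Remaining pressure to be supplied by dunite: 3.190×10^8 − 4.905×10^6 = 3.141×10^8 Pa
Additional depth in dunite = 3.141×10^8 Pa / (3210 kg/m³ × 10 m/s²) = 9784.9 m
Total depth = 315 m + 9784.9 m = 10100 m
= 10.100 km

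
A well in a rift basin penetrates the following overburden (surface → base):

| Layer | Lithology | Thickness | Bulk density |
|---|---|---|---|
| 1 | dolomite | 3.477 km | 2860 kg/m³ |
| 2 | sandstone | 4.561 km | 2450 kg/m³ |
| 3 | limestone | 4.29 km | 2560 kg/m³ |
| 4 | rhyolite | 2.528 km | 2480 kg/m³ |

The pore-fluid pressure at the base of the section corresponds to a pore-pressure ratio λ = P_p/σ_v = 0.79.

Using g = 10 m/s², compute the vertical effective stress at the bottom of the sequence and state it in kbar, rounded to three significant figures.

Overburden (lithostatic) stress σ_v:
dolomite: 2860 kg/m³ × 10 m/s² × 3477 m = 9.944×10^7 Pa = 99.44 MPa
sandstone: 2450 kg/m³ × 10 m/s² × 4561 m = 1.117×10^8 Pa = 111.7 MPa
limestone: 2560 kg/m³ × 10 m/s² × 4290 m = 1.098×10^8 Pa = 109.8 MPa
rhyolite: 2480 kg/m³ × 10 m/s² × 2528 m = 6.269×10^7 Pa = 62.69 MPa
Total = 99.44 + 111.7 + 109.8 + 62.69 = 383.71 MPa
Pore pressure P_p = λ·σ_v = 0.79 × 383.7 MPa = 303.1 MPa
Effective stress σ' = σ_v − P_p = 383.7 − 303.1 = 80.578 MPa = 0.80578 kbar

0.806 kbar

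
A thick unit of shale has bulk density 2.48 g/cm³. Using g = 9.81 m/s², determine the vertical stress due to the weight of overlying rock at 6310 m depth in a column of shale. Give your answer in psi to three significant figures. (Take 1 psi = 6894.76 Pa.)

22300 psi

shale: 2480 kg/m³ × 9.81 m/s² × 6310 m = 1.535×10^8 Pa = 22265 psi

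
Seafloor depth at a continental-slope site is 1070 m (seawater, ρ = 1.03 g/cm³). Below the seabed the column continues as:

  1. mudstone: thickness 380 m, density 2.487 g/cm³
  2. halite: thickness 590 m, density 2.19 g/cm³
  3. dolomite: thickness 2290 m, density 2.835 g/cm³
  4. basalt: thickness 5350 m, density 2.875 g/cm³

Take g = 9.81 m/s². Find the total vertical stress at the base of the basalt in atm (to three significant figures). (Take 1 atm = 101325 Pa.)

seawater: 1030 kg/m³ × 9.81 m/s² × 1070 m = 1.081×10^7 Pa = 106.7 atm
mudstone: 2487 kg/m³ × 9.81 m/s² × 380 m = 9.271×10^6 Pa = 91.50 atm
halite: 2190 kg/m³ × 9.81 m/s² × 590 m = 1.268×10^7 Pa = 125.1 atm
dolomite: 2835 kg/m³ × 9.81 m/s² × 2290 m = 6.369×10^7 Pa = 628.6 atm
basalt: 2875 kg/m³ × 9.81 m/s² × 5350 m = 1.509×10^8 Pa = 1489 atm
Total = 106.7 + 91.50 + 125.1 + 628.6 + 1489 = 2441.0 atm

2440 atm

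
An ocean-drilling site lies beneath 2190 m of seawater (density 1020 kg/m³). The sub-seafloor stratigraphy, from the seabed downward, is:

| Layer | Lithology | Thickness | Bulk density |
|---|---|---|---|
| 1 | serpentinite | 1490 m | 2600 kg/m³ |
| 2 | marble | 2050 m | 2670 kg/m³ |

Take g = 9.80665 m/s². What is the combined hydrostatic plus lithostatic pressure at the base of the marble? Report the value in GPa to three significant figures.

seawater: 1020 kg/m³ × 9.80665 m/s² × 2190 m = 2.191×10^7 Pa = 0.02191 GPa
serpentinite: 2600 kg/m³ × 9.80665 m/s² × 1490 m = 3.799×10^7 Pa = 0.03799 GPa
marble: 2670 kg/m³ × 9.80665 m/s² × 2050 m = 5.368×10^7 Pa = 0.05368 GPa
Total = 0.02191 + 0.03799 + 0.05368 = 0.11357 GPa

0.114 GPa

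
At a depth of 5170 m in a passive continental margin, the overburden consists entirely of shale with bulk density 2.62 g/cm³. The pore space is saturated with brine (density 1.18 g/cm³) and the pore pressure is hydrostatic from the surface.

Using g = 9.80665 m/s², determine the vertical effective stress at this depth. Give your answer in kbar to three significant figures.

Overburden (lithostatic) stress σ_v:
shale: 2620 kg/m³ × 9.80665 m/s² × 5170 m = 1.328×10^8 Pa = 132.8 MPa
Pore pressure P_p = 1180 kg/m³ × 9.80665 m/s² × 5170 m = 5.983×10^7 Pa = 59.83 MPa
Effective stress σ' = σ_v − P_p = 132.8 − 59.83 = 73.009 MPa = 0.73009 kbar

0.730 kbar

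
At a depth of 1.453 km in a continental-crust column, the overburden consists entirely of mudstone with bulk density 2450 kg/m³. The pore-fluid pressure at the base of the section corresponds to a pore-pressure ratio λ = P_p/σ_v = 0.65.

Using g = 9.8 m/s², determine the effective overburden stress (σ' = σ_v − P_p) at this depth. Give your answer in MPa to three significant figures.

Overburden (lithostatic) stress σ_v:
mudstone: 2450 kg/m³ × 9.8 m/s² × 1453 m = 3.489×10^7 Pa = 34.89 MPa
Pore pressure P_p = λ·σ_v = 0.65 × 34.89 MPa = 22.68 MPa
Effective stress σ' = σ_v − P_p = 34.89 − 22.68 = 12.210 MPa

12.2 MPa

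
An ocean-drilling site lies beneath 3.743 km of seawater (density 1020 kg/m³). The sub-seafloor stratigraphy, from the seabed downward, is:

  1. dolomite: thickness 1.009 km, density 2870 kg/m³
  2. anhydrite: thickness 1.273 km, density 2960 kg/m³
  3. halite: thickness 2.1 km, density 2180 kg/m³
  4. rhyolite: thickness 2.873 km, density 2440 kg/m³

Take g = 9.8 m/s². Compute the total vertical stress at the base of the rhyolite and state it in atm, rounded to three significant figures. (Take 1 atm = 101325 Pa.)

2130 atm

seawater: 1020 kg/m³ × 9.8 m/s² × 3743 m = 3.742×10^7 Pa = 369.3 atm
dolomite: 2870 kg/m³ × 9.8 m/s² × 1009 m = 2.838×10^7 Pa = 280.1 atm
anhydrite: 2960 kg/m³ × 9.8 m/s² × 1273 m = 3.693×10^7 Pa = 364.4 atm
halite: 2180 kg/m³ × 9.8 m/s² × 2100 m = 4.486×10^7 Pa = 442.8 atm
rhyolite: 2440 kg/m³ × 9.8 m/s² × 2873 m = 6.870×10^7 Pa = 678.0 atm
Total = 369.3 + 280.1 + 364.4 + 442.8 + 678.0 = 2134.6 atm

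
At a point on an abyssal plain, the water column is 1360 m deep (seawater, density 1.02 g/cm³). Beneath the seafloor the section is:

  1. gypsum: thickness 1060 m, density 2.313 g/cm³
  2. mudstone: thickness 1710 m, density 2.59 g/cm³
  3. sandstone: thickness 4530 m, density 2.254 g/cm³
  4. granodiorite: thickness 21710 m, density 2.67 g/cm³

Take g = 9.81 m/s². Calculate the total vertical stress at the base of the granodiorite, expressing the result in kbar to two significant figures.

seawater: 1020 kg/m³ × 9.81 m/s² × 1360 m = 1.361×10^7 Pa = 0.1361 kbar
gypsum: 2313 kg/m³ × 9.81 m/s² × 1060 m = 2.405×10^7 Pa = 0.2405 kbar
mudstone: 2590 kg/m³ × 9.81 m/s² × 1710 m = 4.345×10^7 Pa = 0.4345 kbar
sandstone: 2254 kg/m³ × 9.81 m/s² × 4530 m = 1.002×10^8 Pa = 1.002 kbar
granodiorite: 2670 kg/m³ × 9.81 m/s² × 21710 m = 5.686×10^8 Pa = 5.686 kbar
Total = 0.1361 + 0.2405 + 0.4345 + 1.002 + 5.686 = 7.4992 kbar

7.5 kbar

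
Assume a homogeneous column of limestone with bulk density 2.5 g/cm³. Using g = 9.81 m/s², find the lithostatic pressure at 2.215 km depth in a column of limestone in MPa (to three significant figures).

54.3 MPa

limestone: 2500 kg/m³ × 9.81 m/s² × 2215 m = 5.432×10^7 Pa = 54.32 MPa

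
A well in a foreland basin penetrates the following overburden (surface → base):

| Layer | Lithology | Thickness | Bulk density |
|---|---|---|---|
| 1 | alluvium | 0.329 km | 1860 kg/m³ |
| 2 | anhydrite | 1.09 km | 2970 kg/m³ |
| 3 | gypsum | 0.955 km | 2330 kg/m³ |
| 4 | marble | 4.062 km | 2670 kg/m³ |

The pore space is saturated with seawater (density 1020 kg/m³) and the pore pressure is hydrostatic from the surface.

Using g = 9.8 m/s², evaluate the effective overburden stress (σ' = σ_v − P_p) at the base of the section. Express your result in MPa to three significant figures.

Overburden (lithostatic) stress σ_v:
alluvium: 1860 kg/m³ × 9.8 m/s² × 329 m = 5.997×10^6 Pa = 5.997 MPa
anhydrite: 2970 kg/m³ × 9.8 m/s² × 1090 m = 3.173×10^7 Pa = 31.73 MPa
gypsum: 2330 kg/m³ × 9.8 m/s² × 955 m = 2.181×10^7 Pa = 21.81 MPa
marble: 2670 kg/m³ × 9.8 m/s² × 4062 m = 1.063×10^8 Pa = 106.3 MPa
Total = 5.997 + 31.73 + 21.81 + 106.3 = 165.82 MPa
Pore pressure P_p = 1020 kg/m³ × 9.8 m/s² × 6436 m = 6.433×10^7 Pa = 64.33 MPa
Effective stress σ' = σ_v − P_p = 165.8 − 64.33 = 101.48 MPa

101 MPa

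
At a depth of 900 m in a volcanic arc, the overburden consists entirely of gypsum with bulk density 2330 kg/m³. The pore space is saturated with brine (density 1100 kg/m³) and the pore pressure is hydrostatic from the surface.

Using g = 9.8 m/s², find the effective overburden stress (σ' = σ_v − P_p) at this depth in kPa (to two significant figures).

Overburden (lithostatic) stress σ_v:
gypsum: 2330 kg/m³ × 9.8 m/s² × 900 m = 2.055×10^7 Pa = 20.55 MPa
Pore pressure P_p = 1100 kg/m³ × 9.8 m/s² × 900 m = 9.702×10^6 Pa = 9.702 MPa
Effective stress σ' = σ_v − P_p = 20.55 − 9.702 = 10.849 MPa = 10849 kPa

11000 kPa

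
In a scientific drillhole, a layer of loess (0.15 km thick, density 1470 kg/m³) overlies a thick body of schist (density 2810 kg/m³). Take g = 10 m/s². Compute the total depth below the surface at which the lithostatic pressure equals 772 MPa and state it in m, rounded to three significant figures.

27500 m

Pressure at base of upper layers: 1470×10×150 = 2.205×10^6 Pa = 2.205 MPa
Remaining pressure to be supplied by schist: 7.720×10^8 − 2.205×10^6 = 7.698×10^8 Pa
Additional depth in schist = 7.698×10^8 Pa / (2810 kg/m³ × 10 m/s²) = 27395 m
Total depth = 150 m + 27395 m = 27545 m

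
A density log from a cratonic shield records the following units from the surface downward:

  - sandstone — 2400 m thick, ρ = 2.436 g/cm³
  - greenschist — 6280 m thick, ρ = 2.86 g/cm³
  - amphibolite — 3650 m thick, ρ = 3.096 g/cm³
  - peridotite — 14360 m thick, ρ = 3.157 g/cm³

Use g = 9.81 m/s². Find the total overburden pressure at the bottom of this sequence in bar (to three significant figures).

7890 bar

sandstone: 2436 kg/m³ × 9.81 m/s² × 2400 m = 5.735×10^7 Pa = 573.5 bar
greenschist: 2860 kg/m³ × 9.81 m/s² × 6280 m = 1.762×10^8 Pa = 1762 bar
amphibolite: 3096 kg/m³ × 9.81 m/s² × 3650 m = 1.109×10^8 Pa = 1109 bar
peridotite: 3157 kg/m³ × 9.81 m/s² × 14360 m = 4.447×10^8 Pa = 4447 bar
Total = 573.5 + 1762 + 1109 + 4447 = 7891.4 bar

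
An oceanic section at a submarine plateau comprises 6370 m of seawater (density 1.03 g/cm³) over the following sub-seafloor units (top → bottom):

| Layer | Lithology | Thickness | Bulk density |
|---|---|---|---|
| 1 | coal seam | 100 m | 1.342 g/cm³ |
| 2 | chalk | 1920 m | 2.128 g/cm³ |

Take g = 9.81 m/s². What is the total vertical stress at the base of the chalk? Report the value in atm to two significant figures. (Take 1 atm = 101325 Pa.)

1000 atm

seawater: 1030 kg/m³ × 9.81 m/s² × 6370 m = 6.436×10^7 Pa = 635.2 atm
coal seam: 1342 kg/m³ × 9.81 m/s² × 100 m = 1.317×10^6 Pa = 12.99 atm
chalk: 2128 kg/m³ × 9.81 m/s² × 1920 m = 4.008×10^7 Pa = 395.6 atm
Total = 635.2 + 12.99 + 395.6 = 1043.8 atm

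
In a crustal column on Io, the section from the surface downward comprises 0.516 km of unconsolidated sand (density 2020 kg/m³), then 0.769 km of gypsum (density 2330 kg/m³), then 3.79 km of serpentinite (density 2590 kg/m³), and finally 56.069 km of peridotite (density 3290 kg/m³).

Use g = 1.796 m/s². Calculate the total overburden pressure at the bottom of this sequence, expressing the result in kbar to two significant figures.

unconsolidated sand: 2020 kg/m³ × 1.796 m/s² × 516 m = 1.872×10^6 Pa = 0.01872 kbar
gypsum: 2330 kg/m³ × 1.796 m/s² × 769 m = 3.218×10^6 Pa = 0.03218 kbar
serpentinite: 2590 kg/m³ × 1.796 m/s² × 3790 m = 1.763×10^7 Pa = 0.1763 kbar
peridotite: 3290 kg/m³ × 1.796 m/s² × 56069 m = 3.313×10^8 Pa = 3.313 kbar
Total = 0.01872 + 0.03218 + 0.1763 + 3.313 = 3.5402 kbar

3.5 kbar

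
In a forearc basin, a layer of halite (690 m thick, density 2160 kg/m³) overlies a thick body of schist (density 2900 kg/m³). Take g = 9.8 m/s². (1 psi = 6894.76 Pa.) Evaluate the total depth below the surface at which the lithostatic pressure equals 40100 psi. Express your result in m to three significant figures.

9900 m

Pressure at base of upper layers: 2160×9.8×690 = 1.461×10^7 Pa = 2118 psi
Remaining pressure to be supplied by schist: 2.765×10^8 − 1.461×10^7 = 2.619×10^8 Pa
Additional depth in schist = 2.619×10^8 Pa / (2900 kg/m³ × 9.8 m/s²) = 9214.4 m
Total depth = 690 m + 9214.4 m = 9904.4 m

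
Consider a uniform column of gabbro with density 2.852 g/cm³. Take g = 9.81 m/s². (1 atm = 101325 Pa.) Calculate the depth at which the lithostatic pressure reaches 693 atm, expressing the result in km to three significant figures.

h = P/(ρg) = 693 atm / (2852 kg/m³ × 9.81 m/s²) = 7.022×10^7 Pa / 27978 Pa/m = 2509.8 m
= 2.5098 km

2.51 km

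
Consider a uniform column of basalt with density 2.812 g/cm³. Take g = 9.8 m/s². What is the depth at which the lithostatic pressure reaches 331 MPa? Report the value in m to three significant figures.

12000 m

h = P/(ρg) = 331 MPa / (2812 kg/m³ × 9.8 m/s²) = 3.310×10^8 Pa / 27558 Pa/m = 12011 m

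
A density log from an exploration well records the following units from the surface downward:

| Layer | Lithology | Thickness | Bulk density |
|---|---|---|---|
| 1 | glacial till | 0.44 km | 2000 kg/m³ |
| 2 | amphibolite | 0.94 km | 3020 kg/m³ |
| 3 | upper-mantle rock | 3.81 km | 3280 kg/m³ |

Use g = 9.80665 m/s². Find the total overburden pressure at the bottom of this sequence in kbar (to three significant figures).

glacial till: 2000 kg/m³ × 9.80665 m/s² × 440 m = 8.630×10^6 Pa = 0.08630 kbar
amphibolite: 3020 kg/m³ × 9.80665 m/s² × 940 m = 2.784×10^7 Pa = 0.2784 kbar
upper-mantle rock: 3280 kg/m³ × 9.80665 m/s² × 3810 m = 1.226×10^8 Pa = 1.226 kbar
Total = 0.08630 + 0.2784 + 1.226 = 1.5902 kbar

1.59 kbar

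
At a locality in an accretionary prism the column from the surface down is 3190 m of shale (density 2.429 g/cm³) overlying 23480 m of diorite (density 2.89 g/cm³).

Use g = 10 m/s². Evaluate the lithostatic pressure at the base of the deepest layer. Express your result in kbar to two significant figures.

shale: 2429 kg/m³ × 10 m/s² × 3190 m = 7.749×10^7 Pa = 0.7749 kbar
diorite: 2890 kg/m³ × 10 m/s² × 23480 m = 6.786×10^8 Pa = 6.786 kbar
Total = 0.7749 + 6.786 = 7.5606 kbar

7.6 kbar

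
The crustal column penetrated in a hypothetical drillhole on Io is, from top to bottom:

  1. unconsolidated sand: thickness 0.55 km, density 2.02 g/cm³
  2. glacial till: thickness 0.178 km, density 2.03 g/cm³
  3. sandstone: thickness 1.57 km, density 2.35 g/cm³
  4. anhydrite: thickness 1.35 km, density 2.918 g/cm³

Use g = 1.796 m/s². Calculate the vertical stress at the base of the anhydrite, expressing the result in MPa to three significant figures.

16.3 MPa

unconsolidated sand: 2020 kg/m³ × 1.796 m/s² × 550 m = 1.995×10^6 Pa = 1.995 MPa
glacial till: 2030 kg/m³ × 1.796 m/s² × 178 m = 6.490×10^5 Pa = 0.6490 MPa
sandstone: 2350 kg/m³ × 1.796 m/s² × 1570 m = 6.626×10^6 Pa = 6.626 MPa
anhydrite: 2918 kg/m³ × 1.796 m/s² × 1350 m = 7.075×10^6 Pa = 7.075 MPa
Total = 1.995 + 0.6490 + 6.626 + 7.075 = 16.346 MPa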